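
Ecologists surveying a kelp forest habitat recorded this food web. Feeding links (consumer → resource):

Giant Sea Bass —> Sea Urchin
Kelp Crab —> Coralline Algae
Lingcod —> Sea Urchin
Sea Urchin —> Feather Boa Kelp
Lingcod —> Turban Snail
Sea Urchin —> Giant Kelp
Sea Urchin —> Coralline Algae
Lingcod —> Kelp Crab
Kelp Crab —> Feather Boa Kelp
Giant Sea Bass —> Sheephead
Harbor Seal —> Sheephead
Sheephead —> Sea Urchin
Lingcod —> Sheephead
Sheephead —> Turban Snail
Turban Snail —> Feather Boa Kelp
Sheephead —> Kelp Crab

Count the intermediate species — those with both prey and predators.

Intermediate species (has both prey and predators): Sea Urchin, Kelp Crab, Turban Snail, Sheephead.
Count: 4.

4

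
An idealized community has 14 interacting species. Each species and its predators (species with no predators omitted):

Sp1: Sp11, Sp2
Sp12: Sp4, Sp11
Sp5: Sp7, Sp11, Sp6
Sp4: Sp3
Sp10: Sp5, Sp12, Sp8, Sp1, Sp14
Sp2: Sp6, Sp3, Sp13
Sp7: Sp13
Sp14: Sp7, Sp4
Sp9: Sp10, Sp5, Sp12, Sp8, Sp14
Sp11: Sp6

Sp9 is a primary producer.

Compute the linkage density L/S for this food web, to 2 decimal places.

There are L = 25 links among S = 14 species.
L/S = 25/14 = 1.7857 ≈ 1.79.

L/S = 1.79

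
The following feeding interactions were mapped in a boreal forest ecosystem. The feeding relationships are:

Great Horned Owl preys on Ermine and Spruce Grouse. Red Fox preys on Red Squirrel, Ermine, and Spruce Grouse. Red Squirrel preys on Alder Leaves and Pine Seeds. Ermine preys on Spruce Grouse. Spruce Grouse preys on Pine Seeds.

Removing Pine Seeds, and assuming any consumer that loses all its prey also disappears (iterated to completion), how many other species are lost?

Remove Pine Seeds.
Round 1: Spruce Grouse (all prey gone) → extinct.
Round 2: Ermine (all prey gone) → extinct.
Round 3: Great Horned Owl (all prey gone) → extinct.
No further losses. Total secondary extinctions: 3.

3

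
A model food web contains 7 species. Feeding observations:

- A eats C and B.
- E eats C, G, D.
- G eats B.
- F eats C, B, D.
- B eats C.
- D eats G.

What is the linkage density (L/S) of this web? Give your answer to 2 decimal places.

L/S = 1.57

There are L = 11 links among S = 7 species.
L/S = 11/7 = 1.5714 ≈ 1.57.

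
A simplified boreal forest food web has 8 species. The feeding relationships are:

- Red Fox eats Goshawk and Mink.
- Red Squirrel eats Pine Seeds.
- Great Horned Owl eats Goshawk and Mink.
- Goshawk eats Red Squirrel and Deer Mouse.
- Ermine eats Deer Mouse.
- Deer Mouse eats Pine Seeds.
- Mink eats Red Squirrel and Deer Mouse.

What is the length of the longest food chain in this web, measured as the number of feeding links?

One longest chain: Pine Seeds → Deer Mouse → Goshawk → Great Horned Owl.
It has 4 species and 3 links.

3 links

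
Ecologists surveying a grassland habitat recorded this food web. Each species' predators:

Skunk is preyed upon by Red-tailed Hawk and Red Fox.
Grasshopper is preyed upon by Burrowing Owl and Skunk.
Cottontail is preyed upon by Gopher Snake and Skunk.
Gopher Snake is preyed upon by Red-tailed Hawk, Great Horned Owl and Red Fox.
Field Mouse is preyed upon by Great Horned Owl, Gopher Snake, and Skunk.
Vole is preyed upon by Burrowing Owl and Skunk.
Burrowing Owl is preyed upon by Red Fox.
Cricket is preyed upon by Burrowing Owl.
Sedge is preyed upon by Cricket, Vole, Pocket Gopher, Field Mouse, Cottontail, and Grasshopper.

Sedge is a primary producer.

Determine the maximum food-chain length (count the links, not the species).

One longest chain: Sedge → Field Mouse → Skunk → Red Fox.
It has 4 species and 3 links.

3 links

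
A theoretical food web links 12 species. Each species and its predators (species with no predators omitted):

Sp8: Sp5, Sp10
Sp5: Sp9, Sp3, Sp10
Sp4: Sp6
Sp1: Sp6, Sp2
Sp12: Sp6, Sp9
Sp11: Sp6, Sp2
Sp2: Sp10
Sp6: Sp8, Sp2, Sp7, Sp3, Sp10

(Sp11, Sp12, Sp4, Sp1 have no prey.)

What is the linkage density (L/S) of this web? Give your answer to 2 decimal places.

There are L = 18 links among S = 12 species.
L/S = 18/12 = 1.5000 ≈ 1.50.

L/S = 1.50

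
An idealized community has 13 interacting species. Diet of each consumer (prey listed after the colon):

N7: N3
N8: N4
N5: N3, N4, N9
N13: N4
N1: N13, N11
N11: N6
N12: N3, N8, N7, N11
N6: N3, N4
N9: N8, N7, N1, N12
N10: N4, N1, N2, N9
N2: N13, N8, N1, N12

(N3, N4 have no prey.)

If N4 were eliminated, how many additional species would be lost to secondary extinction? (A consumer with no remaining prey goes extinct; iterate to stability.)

2

Remove N4.
Round 1: N13 (all prey gone), N8 (all prey gone) → extinct.
No further losses. Total secondary extinctions: 2.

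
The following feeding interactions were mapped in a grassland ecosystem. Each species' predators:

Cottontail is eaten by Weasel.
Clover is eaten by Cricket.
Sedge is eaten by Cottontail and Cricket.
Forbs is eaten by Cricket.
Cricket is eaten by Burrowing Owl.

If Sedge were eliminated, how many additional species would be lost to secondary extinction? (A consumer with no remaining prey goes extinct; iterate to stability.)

2

Remove Sedge.
Round 1: Cottontail (all prey gone) → extinct.
Round 2: Weasel (all prey gone) → extinct.
No further losses. Total secondary extinctions: 2.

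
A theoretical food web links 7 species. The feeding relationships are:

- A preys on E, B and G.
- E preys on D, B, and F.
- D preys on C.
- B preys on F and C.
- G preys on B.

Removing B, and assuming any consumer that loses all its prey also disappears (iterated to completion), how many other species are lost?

Remove B.
Round 1: G (all prey gone) → extinct.
No further losses. Total secondary extinctions: 1.

1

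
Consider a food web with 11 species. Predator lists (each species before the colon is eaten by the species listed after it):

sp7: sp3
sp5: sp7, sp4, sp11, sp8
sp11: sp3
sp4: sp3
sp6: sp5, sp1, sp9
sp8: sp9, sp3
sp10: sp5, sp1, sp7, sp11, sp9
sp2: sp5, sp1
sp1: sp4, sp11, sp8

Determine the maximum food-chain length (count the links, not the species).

3 links

One longest chain: sp6 → sp5 → sp8 → sp9.
It has 4 species and 3 links.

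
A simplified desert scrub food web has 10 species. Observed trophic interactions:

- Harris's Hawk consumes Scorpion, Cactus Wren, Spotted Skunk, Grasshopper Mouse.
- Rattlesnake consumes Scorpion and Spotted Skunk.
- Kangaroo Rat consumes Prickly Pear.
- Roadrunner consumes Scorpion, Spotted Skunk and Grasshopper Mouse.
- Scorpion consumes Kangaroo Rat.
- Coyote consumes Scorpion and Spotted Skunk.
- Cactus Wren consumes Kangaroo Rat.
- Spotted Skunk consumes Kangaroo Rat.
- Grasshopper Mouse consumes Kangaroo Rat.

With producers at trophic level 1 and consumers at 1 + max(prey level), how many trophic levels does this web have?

4

Producers (level 1): Prickly Pear.
Prickly Pear → Kangaroo Rat → Scorpion → Coyote gives Coyote level 4.
No species has a prey at level 4, so no species reaches level 5.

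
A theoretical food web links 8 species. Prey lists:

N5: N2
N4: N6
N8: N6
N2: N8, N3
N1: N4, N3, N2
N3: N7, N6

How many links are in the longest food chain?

One longest chain: N6 → N8 → N2 → N1.
It has 4 species and 3 links.

3 links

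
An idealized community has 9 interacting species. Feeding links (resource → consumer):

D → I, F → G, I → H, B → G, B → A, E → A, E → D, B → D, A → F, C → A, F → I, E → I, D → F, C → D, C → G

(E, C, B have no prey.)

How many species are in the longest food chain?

One longest chain: E → D → F → I → H.
It has 5 species and 4 links.

5 species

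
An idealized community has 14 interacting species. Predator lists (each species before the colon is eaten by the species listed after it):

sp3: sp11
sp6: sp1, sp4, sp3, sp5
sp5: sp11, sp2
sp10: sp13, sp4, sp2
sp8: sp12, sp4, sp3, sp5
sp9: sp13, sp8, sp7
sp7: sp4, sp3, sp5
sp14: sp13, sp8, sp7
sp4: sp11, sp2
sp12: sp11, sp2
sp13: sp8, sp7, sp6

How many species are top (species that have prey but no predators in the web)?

Top species (has prey, but nothing eats it): sp1, sp11, sp2.
Count: 3.

3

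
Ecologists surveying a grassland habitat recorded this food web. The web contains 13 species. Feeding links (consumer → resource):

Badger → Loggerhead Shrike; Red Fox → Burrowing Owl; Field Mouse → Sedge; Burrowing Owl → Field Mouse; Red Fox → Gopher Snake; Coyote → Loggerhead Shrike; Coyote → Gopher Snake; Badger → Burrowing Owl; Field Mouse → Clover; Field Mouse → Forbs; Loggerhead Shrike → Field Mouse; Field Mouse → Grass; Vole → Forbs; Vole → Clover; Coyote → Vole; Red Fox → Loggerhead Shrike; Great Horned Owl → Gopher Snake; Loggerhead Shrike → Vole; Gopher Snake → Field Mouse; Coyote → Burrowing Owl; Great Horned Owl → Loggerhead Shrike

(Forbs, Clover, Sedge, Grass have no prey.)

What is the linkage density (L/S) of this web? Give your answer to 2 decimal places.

There are L = 21 links among S = 13 species.
L/S = 21/13 = 1.6154 ≈ 1.62.

L/S = 1.62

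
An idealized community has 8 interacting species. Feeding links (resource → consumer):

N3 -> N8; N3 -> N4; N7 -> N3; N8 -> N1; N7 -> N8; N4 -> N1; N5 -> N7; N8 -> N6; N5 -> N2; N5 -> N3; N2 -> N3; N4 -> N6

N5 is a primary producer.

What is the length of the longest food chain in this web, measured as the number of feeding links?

4 links

One longest chain: N5 → N2 → N3 → N8 → N6.
It has 5 species and 4 links.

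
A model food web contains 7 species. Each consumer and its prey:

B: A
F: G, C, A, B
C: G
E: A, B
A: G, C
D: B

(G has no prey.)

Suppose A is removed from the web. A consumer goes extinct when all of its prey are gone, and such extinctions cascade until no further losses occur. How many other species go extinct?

3

Remove A.
Round 1: B (all prey gone) → extinct.
Round 2: D (all prey gone), E (all prey gone) → extinct.
No further losses. Total secondary extinctions: 3.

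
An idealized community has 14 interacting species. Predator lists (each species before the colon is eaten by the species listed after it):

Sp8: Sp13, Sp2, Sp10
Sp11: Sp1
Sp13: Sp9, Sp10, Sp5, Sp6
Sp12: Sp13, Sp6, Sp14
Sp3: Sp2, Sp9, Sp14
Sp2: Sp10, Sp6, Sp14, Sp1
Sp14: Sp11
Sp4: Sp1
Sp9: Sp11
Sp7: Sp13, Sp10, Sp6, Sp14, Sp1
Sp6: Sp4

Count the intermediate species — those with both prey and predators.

7

Intermediate species (has both prey and predators): Sp13, Sp2, Sp9, Sp6, Sp14, Sp4, Sp11.
Count: 7.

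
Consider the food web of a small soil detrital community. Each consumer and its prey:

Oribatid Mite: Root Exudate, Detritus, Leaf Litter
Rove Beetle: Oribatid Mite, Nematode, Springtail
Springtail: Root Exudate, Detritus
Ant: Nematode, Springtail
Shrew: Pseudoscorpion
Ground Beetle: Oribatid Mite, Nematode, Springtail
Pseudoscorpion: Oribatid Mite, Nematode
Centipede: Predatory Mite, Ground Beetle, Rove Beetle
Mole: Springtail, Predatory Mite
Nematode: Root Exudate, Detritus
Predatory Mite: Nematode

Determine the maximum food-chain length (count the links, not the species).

One longest chain: Root Exudate → Oribatid Mite → Pseudoscorpion → Shrew.
It has 4 species and 3 links.

3 links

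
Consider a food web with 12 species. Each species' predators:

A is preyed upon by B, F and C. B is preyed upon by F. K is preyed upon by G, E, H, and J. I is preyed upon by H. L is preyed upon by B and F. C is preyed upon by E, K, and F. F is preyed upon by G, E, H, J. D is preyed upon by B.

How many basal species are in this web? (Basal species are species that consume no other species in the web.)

Basal species (no prey listed): L, D, A, I.
Count: 4.

4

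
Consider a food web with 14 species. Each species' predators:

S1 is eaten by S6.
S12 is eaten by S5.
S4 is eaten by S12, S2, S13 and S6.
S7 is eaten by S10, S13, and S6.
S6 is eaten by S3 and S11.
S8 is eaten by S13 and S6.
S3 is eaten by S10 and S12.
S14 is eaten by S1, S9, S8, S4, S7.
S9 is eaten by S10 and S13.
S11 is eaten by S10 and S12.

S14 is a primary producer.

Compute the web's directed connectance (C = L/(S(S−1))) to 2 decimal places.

C = 0.13

The web has S = 14 species and L = 24 feeding links.
C = L / (S(S−1)) = 24 / 182 = 0.1319 ≈ 0.13.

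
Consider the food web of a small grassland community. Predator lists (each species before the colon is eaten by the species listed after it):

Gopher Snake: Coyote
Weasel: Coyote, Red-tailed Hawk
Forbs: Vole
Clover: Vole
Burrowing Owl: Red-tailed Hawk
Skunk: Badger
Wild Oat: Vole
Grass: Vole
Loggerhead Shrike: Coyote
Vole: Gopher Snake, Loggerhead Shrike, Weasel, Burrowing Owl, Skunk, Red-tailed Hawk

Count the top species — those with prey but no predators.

3

Top species (has prey, but nothing eats it): Coyote, Badger, Red-tailed Hawk.
Count: 3.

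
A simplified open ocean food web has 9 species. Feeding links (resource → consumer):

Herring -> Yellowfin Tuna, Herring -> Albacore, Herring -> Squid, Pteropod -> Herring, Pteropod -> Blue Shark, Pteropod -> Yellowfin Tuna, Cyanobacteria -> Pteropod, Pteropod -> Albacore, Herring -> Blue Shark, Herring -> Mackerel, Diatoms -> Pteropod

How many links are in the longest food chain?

3 links

One longest chain: Diatoms → Pteropod → Herring → Yellowfin Tuna.
It has 4 species and 3 links.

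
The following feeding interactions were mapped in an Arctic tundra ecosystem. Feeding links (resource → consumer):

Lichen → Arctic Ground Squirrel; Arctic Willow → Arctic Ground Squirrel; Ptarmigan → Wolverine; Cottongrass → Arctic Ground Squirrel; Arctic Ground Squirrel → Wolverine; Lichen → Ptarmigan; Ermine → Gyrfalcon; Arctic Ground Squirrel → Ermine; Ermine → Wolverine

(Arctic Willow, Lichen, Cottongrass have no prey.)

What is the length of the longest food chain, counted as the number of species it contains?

4 species

One longest chain: Arctic Willow → Arctic Ground Squirrel → Ermine → Gyrfalcon.
It has 4 species and 3 links.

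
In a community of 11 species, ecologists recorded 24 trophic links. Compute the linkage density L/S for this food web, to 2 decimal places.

There are L = 24 links among S = 11 species.
L/S = 24/11 = 2.1818 ≈ 2.18.

L/S = 2.18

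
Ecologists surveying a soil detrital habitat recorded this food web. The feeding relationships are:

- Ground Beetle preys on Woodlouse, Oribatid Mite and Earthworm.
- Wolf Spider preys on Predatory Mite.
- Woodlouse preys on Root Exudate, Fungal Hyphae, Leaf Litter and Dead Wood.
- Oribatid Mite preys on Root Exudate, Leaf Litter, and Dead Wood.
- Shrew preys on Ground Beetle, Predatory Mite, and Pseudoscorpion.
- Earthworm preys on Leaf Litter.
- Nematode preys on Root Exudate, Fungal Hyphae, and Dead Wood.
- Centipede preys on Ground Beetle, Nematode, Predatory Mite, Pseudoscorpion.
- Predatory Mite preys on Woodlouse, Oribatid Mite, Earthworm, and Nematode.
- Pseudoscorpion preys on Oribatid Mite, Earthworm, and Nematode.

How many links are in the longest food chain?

3 links

One longest chain: Fungal Hyphae → Woodlouse → Predatory Mite → Centipede.
It has 4 species and 3 links.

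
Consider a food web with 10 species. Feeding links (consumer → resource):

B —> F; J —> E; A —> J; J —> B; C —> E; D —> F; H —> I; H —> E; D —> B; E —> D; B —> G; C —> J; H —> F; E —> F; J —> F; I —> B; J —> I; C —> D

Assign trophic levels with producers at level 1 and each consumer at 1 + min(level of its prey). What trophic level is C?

Trophic level 3

F is a producer → level 1.
D eats F → level 2.
C eats D → level 3.
No prey of C is below level 2, so 3 is the minimum.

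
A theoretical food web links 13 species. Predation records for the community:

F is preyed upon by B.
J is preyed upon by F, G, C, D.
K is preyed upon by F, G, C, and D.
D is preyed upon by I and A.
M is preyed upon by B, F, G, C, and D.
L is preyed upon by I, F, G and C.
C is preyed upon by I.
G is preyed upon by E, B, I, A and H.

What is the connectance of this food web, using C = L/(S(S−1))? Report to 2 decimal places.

C = 0.17

The web has S = 13 species and L = 26 feeding links.
C = L / (S(S−1)) = 26 / 156 = 0.1667 ≈ 0.17.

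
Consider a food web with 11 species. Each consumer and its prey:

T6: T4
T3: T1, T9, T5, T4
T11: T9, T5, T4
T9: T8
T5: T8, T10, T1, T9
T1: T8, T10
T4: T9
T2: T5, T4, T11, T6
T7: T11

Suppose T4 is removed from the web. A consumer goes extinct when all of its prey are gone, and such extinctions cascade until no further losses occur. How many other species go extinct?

1

Remove T4.
Round 1: T6 (all prey gone) → extinct.
No further losses. Total secondary extinctions: 1.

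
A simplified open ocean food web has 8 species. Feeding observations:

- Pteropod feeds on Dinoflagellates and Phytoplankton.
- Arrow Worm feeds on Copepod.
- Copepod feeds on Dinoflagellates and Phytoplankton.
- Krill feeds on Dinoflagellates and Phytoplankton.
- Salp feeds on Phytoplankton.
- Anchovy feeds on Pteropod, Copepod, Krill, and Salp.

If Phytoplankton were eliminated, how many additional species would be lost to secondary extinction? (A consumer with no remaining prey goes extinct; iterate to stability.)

1

Remove Phytoplankton.
Round 1: Salp (all prey gone) → extinct.
No further losses. Total secondary extinctions: 1.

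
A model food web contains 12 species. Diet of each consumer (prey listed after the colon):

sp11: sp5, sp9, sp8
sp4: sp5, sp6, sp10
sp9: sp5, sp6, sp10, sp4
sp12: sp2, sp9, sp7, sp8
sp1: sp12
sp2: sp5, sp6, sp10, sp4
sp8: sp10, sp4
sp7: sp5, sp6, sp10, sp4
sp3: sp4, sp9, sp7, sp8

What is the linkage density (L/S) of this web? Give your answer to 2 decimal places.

L/S = 2.42

There are L = 29 links among S = 12 species.
L/S = 29/12 = 2.4167 ≈ 2.42.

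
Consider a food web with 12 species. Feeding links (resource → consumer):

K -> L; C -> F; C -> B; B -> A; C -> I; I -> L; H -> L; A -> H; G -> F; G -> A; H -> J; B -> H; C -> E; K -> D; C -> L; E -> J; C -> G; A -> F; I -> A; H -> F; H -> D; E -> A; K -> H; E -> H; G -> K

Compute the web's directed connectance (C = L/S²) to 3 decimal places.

C = 0.174

The web has S = 12 species and L = 25 feeding links.
C = L / S² = 25 / 144 = 0.1736 ≈ 0.174.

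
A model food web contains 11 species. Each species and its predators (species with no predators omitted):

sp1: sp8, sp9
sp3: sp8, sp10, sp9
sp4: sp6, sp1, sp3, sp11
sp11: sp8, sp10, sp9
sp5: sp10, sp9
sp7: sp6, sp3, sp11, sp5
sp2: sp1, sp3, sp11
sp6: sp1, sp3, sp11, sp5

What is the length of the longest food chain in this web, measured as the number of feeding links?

One longest chain: sp4 → sp6 → sp1 → sp8.
It has 4 species and 3 links.

3 links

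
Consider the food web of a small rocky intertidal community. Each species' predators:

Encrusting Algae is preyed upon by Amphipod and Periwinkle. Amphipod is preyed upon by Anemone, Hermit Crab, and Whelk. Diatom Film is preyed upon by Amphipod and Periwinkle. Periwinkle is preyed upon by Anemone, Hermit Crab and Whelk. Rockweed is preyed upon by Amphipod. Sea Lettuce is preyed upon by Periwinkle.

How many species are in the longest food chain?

One longest chain: Encrusting Algae → Amphipod → Hermit Crab.
It has 3 species and 2 links.

3 species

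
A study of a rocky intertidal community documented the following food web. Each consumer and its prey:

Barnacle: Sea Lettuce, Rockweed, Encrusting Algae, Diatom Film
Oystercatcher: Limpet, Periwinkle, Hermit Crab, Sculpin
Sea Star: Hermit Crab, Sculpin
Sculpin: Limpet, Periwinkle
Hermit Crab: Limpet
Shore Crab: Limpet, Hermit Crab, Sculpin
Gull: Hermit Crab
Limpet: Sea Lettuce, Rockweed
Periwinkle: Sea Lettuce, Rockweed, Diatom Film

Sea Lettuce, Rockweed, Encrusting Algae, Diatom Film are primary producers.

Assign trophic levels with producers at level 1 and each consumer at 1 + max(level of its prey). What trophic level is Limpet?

Trophic level 2

Sea Lettuce is a producer → level 1.
Limpet eats Sea Lettuce (level 1); other prey at levels: Rockweed 1 → level 2.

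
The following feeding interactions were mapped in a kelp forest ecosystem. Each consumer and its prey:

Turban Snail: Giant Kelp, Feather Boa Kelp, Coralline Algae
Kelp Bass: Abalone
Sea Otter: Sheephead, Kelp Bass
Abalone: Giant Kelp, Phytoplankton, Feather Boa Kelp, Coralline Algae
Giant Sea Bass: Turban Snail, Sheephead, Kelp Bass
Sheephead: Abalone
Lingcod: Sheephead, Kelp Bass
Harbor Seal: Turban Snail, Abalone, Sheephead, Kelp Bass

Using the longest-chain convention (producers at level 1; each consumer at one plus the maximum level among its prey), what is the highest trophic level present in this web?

4

Producers (level 1): Giant Kelp, Phytoplankton, Feather Boa Kelp, Coralline Algae.
Giant Kelp → Abalone → Sheephead → Harbor Seal gives Harbor Seal level 4.
No species has a prey at level 4, so no species reaches level 5.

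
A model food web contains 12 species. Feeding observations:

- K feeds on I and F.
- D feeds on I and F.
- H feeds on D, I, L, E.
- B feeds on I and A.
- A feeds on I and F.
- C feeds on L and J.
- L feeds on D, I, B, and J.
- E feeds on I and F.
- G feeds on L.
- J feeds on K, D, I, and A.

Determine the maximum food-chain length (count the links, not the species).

One longest chain: F → A → J → L → G.
It has 5 species and 4 links.

4 links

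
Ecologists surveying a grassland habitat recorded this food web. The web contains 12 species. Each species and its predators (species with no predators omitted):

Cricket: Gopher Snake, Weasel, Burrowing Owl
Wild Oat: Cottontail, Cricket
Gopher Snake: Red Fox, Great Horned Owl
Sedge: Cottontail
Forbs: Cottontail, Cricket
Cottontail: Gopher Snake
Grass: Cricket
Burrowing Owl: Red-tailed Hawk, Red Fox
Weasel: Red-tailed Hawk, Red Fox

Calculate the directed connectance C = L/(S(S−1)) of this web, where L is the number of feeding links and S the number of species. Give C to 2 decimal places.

The web has S = 12 species and L = 16 feeding links.
C = L / (S(S−1)) = 16 / 132 = 0.1212 ≈ 0.12.

C = 0.12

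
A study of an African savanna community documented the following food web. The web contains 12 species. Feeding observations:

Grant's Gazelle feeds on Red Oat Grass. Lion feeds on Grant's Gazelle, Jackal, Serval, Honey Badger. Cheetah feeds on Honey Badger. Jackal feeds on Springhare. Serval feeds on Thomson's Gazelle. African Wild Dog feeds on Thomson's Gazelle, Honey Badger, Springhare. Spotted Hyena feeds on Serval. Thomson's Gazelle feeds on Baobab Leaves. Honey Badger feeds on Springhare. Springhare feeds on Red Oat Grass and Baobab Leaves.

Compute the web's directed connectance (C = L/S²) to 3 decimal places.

The web has S = 12 species and L = 16 feeding links.
C = L / S² = 16 / 144 = 0.1111 ≈ 0.111.

C = 0.111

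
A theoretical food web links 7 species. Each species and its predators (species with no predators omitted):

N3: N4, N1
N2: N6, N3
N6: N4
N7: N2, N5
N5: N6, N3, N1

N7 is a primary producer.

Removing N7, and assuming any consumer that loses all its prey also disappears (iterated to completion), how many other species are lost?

Remove N7.
Round 1: N2 (all prey gone), N5 (all prey gone) → extinct.
Round 2: N6 (all prey gone), N3 (all prey gone) → extinct.
Round 3: N4 (all prey gone), N1 (all prey gone) → extinct.
No further losses. Total secondary extinctions: 6.

6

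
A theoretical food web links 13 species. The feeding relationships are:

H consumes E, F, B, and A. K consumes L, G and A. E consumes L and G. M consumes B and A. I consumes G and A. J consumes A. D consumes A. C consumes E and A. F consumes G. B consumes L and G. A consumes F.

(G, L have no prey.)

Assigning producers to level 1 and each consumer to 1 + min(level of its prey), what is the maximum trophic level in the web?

Producers (level 1): G, L.
Following each consumer down to its lowest-level prey: G → F → A → D (levels 1 through 4).
All prey of D (A 3) are at level 3 or above, so D is at level 1 + 3 = 4.
Every consumer has at least one prey at level 3 or below, so none exceeds level 4.

4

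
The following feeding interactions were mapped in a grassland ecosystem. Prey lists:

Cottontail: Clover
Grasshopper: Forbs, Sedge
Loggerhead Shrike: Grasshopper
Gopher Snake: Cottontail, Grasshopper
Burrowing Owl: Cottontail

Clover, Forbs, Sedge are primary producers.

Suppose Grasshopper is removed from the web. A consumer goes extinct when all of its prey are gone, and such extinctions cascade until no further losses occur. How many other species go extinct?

1

Remove Grasshopper.
Round 1: Loggerhead Shrike (all prey gone) → extinct.
No further losses. Total secondary extinctions: 1.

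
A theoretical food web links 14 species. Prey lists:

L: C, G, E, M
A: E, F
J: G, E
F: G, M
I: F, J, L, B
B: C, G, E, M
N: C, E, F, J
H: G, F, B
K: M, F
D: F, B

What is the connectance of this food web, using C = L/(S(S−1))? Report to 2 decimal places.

The web has S = 14 species and L = 29 feeding links.
C = L / (S(S−1)) = 29 / 182 = 0.1593 ≈ 0.16.

C = 0.16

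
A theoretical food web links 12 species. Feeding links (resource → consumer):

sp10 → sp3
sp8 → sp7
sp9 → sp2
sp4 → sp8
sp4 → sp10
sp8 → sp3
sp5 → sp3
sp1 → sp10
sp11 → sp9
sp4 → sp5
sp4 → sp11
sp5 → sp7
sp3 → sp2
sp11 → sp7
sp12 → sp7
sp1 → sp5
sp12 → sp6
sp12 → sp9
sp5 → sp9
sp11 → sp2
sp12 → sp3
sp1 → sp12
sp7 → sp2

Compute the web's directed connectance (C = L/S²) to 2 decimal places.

C = 0.16

The web has S = 12 species and L = 23 feeding links.
C = L / S² = 23 / 144 = 0.1597 ≈ 0.16.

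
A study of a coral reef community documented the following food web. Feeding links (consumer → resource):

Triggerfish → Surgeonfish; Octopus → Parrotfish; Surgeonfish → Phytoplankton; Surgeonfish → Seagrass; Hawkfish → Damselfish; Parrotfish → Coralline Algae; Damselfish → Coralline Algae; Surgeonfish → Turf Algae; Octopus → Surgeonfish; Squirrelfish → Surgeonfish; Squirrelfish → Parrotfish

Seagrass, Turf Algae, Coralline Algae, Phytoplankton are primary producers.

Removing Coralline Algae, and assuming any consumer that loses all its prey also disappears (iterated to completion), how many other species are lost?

3

Remove Coralline Algae.
Round 1: Parrotfish (all prey gone), Damselfish (all prey gone) → extinct.
Round 2: Hawkfish (all prey gone) → extinct.
No further losses. Total secondary extinctions: 3.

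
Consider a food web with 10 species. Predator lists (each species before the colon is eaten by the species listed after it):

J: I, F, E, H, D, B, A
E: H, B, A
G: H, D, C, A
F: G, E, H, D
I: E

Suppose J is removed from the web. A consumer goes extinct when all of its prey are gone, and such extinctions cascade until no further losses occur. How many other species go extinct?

Remove J.
Round 1: I (all prey gone), F (all prey gone) → extinct.
Round 2: G (all prey gone), E (all prey gone) → extinct.
Round 3: H (all prey gone), D (all prey gone), B (all prey gone), C (all prey gone), A (all prey gone) → extinct.
No further losses. Total secondary extinctions: 9.

9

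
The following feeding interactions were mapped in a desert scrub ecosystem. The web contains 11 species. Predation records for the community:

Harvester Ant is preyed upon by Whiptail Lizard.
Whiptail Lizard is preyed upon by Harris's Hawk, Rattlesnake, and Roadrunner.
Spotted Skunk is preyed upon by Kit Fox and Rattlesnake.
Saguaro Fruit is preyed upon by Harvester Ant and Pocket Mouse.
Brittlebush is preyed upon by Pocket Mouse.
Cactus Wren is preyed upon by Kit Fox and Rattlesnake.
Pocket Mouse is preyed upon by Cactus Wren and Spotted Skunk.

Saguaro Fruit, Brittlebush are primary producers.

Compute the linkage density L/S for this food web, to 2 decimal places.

There are L = 13 links among S = 11 species.
L/S = 13/11 = 1.1818 ≈ 1.18.

L/S = 1.18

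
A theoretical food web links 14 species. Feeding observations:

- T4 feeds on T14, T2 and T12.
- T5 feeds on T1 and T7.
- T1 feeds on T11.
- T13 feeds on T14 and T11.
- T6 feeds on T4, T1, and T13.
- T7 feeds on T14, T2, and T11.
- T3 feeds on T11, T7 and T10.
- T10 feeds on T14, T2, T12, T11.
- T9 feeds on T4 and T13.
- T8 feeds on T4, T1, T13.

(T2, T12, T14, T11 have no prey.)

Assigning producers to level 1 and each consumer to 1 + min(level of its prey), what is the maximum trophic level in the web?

3

Producers (level 1): T2, T12, T14, T11.
Following each consumer down to its lowest-level prey: T2 → T4 → T6 (levels 1 through 3).
All prey of T6 (T4 2, T13 2, T1 2) are at level 2 or above, so T6 is at level 1 + 2 = 3.
Every consumer has at least one prey at level 2 or below, so none exceeds level 3.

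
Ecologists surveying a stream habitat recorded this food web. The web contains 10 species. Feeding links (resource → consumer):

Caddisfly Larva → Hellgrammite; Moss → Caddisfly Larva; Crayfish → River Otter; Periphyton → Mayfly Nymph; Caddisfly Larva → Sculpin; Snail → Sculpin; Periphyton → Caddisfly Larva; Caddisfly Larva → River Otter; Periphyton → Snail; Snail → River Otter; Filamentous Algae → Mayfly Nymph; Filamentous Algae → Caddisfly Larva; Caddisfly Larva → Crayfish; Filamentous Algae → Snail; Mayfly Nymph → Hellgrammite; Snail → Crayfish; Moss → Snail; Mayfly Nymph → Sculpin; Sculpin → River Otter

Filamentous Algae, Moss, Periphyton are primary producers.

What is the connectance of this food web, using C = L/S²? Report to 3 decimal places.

The web has S = 10 species and L = 19 feeding links.
C = L / S² = 19 / 100 = 0.1900 ≈ 0.190.

C = 0.190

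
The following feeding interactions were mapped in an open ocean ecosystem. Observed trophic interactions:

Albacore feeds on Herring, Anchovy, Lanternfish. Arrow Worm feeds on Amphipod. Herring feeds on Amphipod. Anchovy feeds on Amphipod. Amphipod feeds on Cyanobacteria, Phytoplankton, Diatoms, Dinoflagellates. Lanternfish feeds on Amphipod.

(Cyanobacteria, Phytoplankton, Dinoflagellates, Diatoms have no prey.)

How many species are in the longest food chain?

One longest chain: Cyanobacteria → Amphipod → Lanternfish → Albacore.
It has 4 species and 3 links.

4 species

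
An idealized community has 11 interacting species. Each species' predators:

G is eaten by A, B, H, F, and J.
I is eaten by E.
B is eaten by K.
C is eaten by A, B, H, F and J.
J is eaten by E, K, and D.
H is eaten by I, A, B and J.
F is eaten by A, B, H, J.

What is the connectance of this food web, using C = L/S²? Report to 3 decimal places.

The web has S = 11 species and L = 23 feeding links.
C = L / S² = 23 / 121 = 0.1901 ≈ 0.190.

C = 0.190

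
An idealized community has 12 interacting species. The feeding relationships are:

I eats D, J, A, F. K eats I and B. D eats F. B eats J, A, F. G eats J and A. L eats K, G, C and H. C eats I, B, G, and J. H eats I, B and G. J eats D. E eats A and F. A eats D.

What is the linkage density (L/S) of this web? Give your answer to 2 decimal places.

There are L = 27 links among S = 12 species.
L/S = 27/12 = 2.2500 ≈ 2.25.

L/S = 2.25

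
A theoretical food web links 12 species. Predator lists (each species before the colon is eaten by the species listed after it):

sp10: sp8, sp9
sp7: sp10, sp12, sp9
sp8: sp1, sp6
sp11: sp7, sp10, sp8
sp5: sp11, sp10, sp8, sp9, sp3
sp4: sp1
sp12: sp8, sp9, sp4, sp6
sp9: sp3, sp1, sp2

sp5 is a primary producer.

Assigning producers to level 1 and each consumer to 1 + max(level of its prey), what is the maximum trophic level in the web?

Producers (level 1): sp5.
sp5 → sp11 → sp7 → sp10 → sp8 → sp1 gives sp1 level 6.
No species has a prey at level 6, so no species reaches level 7.

6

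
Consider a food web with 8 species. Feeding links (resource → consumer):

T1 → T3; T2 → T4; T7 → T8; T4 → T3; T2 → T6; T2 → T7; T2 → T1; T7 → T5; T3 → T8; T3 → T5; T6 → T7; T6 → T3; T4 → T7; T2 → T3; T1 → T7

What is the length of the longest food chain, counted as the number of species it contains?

4 species

One longest chain: T2 → T1 → T7 → T8.
It has 4 species and 3 links.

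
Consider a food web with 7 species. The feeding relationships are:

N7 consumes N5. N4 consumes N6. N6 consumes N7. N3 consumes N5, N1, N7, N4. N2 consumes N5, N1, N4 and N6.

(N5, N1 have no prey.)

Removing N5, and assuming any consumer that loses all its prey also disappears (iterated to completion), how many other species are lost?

Remove N5.
Round 1: N7 (all prey gone) → extinct.
Round 2: N6 (all prey gone) → extinct.
Round 3: N4 (all prey gone) → extinct.
No further losses. Total secondary extinctions: 3.

3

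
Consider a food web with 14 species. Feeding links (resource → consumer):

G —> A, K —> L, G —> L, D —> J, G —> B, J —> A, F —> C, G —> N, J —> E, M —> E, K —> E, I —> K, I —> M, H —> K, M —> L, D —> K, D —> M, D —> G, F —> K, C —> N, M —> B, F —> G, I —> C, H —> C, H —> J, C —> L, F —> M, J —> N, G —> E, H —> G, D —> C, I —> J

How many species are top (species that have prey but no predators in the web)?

5

Top species (has prey, but nothing eats it): L, A, B, N, E.
Count: 5.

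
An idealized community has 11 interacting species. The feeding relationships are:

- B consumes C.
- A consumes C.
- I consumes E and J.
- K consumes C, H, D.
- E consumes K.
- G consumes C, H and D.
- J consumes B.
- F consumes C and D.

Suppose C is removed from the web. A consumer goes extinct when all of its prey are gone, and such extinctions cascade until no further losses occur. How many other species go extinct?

3

Remove C.
Round 1: B (all prey gone), A (all prey gone) → extinct.
Round 2: J (all prey gone) → extinct.
No further losses. Total secondary extinctions: 3.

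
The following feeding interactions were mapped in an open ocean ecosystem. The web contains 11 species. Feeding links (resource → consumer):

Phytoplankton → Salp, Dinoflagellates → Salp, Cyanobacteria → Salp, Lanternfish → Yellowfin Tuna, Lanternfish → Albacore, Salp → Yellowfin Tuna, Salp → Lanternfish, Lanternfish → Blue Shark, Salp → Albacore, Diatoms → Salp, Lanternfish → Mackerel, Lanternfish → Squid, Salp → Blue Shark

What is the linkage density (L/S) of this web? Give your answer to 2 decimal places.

L/S = 1.18

There are L = 13 links among S = 11 species.
L/S = 13/11 = 1.1818 ≈ 1.18.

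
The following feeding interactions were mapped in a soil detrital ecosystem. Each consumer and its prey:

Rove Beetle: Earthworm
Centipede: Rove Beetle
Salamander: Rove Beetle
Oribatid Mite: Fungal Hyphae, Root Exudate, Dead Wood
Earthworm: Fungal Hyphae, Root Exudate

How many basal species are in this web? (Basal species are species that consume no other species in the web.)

3

Basal species (no prey listed): Fungal Hyphae, Root Exudate, Dead Wood.
Count: 3.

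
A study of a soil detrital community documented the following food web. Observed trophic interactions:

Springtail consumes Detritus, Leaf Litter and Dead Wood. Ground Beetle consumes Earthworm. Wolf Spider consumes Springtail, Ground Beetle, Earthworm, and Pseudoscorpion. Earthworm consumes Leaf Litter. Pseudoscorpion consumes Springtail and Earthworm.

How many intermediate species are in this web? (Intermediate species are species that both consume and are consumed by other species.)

4

Intermediate species (has both prey and predators): Springtail, Earthworm, Ground Beetle, Pseudoscorpion.
Count: 4.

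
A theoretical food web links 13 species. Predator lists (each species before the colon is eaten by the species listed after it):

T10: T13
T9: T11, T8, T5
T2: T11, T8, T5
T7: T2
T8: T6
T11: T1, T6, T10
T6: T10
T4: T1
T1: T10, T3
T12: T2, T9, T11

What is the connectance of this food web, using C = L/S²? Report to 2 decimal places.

The web has S = 13 species and L = 19 feeding links.
C = L / S² = 19 / 169 = 0.1124 ≈ 0.11.

C = 0.11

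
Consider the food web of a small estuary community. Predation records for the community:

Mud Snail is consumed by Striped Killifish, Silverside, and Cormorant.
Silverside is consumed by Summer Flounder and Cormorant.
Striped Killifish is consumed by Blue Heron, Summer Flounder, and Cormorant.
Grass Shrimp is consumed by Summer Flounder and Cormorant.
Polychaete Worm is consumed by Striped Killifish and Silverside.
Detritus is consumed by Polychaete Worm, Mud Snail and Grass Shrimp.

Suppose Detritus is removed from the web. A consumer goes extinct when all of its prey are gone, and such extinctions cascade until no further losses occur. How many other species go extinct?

Remove Detritus.
Round 1: Polychaete Worm (all prey gone), Mud Snail (all prey gone), Grass Shrimp (all prey gone) → extinct.
Round 2: Silverside (all prey gone), Striped Killifish (all prey gone) → extinct.
Round 3: Summer Flounder (all prey gone), Cormorant (all prey gone), Blue Heron (all prey gone) → extinct.
No further losses. Total secondary extinctions: 8.

8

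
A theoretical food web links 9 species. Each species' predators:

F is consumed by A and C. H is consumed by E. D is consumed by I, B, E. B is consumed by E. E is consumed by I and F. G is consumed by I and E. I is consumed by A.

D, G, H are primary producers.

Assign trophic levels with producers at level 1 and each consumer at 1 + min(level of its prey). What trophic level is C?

Trophic level 4

D is a producer → level 1.
E eats D → level 2.
F eats E → level 3.
C eats F → level 4.
No prey of C is below level 3, so 4 is the minimum.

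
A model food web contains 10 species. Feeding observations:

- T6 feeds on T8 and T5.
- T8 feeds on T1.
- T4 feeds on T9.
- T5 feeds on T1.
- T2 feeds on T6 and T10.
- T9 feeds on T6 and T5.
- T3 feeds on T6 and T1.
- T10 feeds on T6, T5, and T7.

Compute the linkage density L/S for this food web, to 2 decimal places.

There are L = 14 links among S = 10 species.
L/S = 14/10 = 1.4000 ≈ 1.40.

L/S = 1.40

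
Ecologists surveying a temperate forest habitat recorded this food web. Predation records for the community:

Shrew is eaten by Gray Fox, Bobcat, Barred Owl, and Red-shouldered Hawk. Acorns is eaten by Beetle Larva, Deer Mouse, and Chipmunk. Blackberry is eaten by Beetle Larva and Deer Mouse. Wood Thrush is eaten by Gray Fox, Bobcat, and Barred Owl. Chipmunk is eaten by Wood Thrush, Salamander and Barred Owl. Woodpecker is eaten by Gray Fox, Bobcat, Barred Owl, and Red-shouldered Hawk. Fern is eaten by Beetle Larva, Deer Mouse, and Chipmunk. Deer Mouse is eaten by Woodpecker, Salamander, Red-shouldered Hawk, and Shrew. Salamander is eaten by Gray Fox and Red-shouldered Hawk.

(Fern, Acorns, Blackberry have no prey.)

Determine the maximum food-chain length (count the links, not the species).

One longest chain: Fern → Deer Mouse → Woodpecker → Red-shouldered Hawk.
It has 4 species and 3 links.

3 links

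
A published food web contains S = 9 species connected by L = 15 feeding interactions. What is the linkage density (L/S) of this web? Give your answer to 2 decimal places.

There are L = 15 links among S = 9 species.
L/S = 15/9 = 1.6667 ≈ 1.67.

L/S = 1.67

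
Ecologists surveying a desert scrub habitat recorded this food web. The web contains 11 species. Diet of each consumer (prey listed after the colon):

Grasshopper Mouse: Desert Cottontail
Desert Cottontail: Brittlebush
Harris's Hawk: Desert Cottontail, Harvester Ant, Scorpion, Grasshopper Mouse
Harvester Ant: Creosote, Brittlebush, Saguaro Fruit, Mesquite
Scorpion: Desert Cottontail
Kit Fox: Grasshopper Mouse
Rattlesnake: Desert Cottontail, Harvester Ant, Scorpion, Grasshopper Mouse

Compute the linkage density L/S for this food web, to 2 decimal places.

There are L = 16 links among S = 11 species.
L/S = 16/11 = 1.4545 ≈ 1.45.

L/S = 1.45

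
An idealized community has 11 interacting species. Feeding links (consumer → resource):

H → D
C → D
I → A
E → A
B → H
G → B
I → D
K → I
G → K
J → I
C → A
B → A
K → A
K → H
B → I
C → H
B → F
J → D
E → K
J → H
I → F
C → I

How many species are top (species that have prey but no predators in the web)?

Top species (has prey, but nothing eats it): J, C, E, G.
Count: 4.

4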